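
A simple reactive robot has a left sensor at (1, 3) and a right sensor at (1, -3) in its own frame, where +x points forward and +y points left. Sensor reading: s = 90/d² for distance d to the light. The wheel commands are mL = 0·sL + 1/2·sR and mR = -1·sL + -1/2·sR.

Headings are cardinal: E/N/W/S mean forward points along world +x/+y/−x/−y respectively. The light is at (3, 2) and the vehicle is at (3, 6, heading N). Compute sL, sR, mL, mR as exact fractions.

left sensor world pos  = (0, 7); dL² = 34
right sensor world pos = (6, 7); dR² = 34
sL = 90/34 = 45/17
sR = 90/34 = 45/17
mL = 0·sL + 1/2·sR = 45/34
mR = -1·sL + -1/2·sR = -135/34

45/17 45/17 45/34 -135/34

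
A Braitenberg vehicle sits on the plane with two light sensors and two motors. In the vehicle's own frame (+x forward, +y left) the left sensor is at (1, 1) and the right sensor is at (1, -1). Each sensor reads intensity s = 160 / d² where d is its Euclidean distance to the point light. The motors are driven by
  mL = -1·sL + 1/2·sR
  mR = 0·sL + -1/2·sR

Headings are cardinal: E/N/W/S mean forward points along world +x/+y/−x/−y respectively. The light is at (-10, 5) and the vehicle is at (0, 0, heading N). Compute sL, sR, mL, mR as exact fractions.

160/97 160/137 -14160/13289 -80/137

left sensor world pos  = (-1, 1); dL² = 97
right sensor world pos = (1, 1); dR² = 137
sL = 160/97 = 160/97
sR = 160/137 = 160/137
mL = -1·sL + 1/2·sR = -14160/13289
mR = 0·sL + -1/2·sR = -80/137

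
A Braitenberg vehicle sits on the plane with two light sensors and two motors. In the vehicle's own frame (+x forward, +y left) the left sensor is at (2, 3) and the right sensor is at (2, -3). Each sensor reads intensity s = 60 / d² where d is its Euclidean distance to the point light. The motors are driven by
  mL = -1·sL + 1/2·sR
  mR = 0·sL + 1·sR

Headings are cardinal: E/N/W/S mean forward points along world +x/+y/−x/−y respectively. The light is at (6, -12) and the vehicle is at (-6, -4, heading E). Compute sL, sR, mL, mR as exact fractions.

left sensor world pos  = (-4, -1); dL² = 221
right sensor world pos = (-4, -7); dR² = 125
sL = 60/221 = 60/221
sR = 60/125 = 12/25
mL = -1·sL + 1/2·sR = -174/5525
mR = 0·sL + 1·sR = 12/25

60/221 12/25 -174/5525 12/25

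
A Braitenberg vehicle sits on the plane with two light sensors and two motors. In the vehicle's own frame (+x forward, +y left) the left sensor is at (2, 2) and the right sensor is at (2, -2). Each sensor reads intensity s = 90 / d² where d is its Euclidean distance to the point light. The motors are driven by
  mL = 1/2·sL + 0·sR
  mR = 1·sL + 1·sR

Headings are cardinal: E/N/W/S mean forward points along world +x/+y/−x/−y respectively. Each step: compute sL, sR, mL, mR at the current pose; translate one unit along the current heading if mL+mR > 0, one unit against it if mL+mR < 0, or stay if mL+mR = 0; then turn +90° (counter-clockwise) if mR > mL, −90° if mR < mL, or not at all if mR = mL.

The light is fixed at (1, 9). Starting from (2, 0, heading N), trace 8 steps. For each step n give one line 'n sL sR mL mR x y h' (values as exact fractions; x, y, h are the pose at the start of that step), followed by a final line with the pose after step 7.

0 9/5 45/29 9/10 486/145 2 0 N
1 90/101 90/37 45/101 12420/3737 2 1 W
2 45/52 45/52 45/104 45/26 1 1 S
3 90/53 18/25 45/53 3204/1325 1 0 E
4 9/5 45/29 9/10 486/145 2 0 N
5 90/101 90/37 45/101 12420/3737 2 1 W
6 45/52 45/52 45/104 45/26 1 1 S
7 90/53 18/25 45/53 3204/1325 1 0 E
final 2 0 N

n=0: pose=(2,0,N); sL=9/5, sR=45/29; mL=9/10, mR=486/145; mL+mR=1233/290 → advance +1; mR−mL=711/290 → turn +1·90°
n=1: pose=(2,1,W); sL=90/101, sR=90/37; mL=45/101, mR=12420/3737; mL+mR=14085/3737 → advance +1; mR−mL=10755/3737 → turn +1·90°
n=2: pose=(1,1,S); sL=45/52, sR=45/52; mL=45/104, mR=45/26; mL+mR=225/104 → advance +1; mR−mL=135/104 → turn +1·90°
n=3: pose=(1,0,E); sL=90/53, sR=18/25; mL=45/53, mR=3204/1325; mL+mR=4329/1325 → advance +1; mR−mL=2079/1325 → turn +1·90°
n=4: pose=(2,0,N); sL=9/5, sR=45/29; mL=9/10, mR=486/145; mL+mR=1233/290 → advance +1; mR−mL=711/290 → turn +1·90°
n=5: pose=(2,1,W); sL=90/101, sR=90/37; mL=45/101, mR=12420/3737; mL+mR=14085/3737 → advance +1; mR−mL=10755/3737 → turn +1·90°
n=6: pose=(1,1,S); sL=45/52, sR=45/52; mL=45/104, mR=45/26; mL+mR=225/104 → advance +1; mR−mL=135/104 → turn +1·90°
n=7: pose=(1,0,E); sL=90/53, sR=18/25; mL=45/53, mR=3204/1325; mL+mR=4329/1325 → advance +1; mR−mL=2079/1325 → turn +1·90°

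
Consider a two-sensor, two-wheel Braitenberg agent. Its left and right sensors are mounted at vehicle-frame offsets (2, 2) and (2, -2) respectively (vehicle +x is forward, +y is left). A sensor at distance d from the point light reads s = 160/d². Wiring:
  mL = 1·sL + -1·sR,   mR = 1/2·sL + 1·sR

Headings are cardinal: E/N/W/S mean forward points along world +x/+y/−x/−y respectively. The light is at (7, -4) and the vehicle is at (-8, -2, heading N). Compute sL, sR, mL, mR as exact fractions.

left sensor world pos  = (-10, 0); dL² = 305
right sensor world pos = (-6, 0); dR² = 185
sL = 160/305 = 32/61
sR = 160/185 = 32/37
mL = 1·sL + -1·sR = -768/2257
mR = 1/2·sL + 1·sR = 2544/2257

32/61 32/37 -768/2257 2544/2257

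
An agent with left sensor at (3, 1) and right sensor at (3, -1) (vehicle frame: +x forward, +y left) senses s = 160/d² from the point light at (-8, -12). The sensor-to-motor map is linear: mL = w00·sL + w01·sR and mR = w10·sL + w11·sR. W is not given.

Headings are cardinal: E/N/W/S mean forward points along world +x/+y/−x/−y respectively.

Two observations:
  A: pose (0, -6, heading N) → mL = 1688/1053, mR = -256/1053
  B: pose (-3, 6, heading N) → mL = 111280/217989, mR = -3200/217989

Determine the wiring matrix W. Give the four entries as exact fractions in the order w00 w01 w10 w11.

1/2 1 -1 1

obs A: pose=(0,-6,N) → sL=16/13, sR=80/81, mL=1688/1053, mR=-256/1053
obs B: pose=(-3,6,N) → sL=160/457, sR=160/477, mL=111280/217989, mR=-3200/217989
sensor matrix S = [[16/13, 80/81], [160/457, 160/477]]; det S = 1710080/25504713
solve [mL_A; mL_B] = S·[w00; w01] and [mR_A; mR_B] = S·[w10; w11]:
  w00 = 1/2, w01 = 1, w10 = -1, w11 = 1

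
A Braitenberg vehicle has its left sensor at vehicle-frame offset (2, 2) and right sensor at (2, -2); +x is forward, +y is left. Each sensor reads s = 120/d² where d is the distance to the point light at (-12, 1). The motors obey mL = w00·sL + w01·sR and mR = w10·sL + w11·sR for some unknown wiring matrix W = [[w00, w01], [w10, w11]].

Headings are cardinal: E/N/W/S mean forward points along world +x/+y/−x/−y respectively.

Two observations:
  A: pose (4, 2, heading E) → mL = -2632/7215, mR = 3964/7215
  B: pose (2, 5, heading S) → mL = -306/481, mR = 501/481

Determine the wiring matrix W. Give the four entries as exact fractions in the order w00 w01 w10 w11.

obs A: pose=(4,2,E) → sL=40/111, sR=24/65, mL=-2632/7215, mR=3964/7215
obs B: pose=(2,5,S) → sL=6/13, sR=30/37, mL=-306/481, mR=501/481
sensor matrix S = [[40/111, 24/65], [6/13, 30/37]]; det S = 140864/1156805
solve [mL_A; mL_B] = S·[w00; w01] and [mR_A; mR_B] = S·[w10; w11]:
  w00 = -1/2, w01 = -1/2, w10 = 1/2, w11 = 1

-1/2 -1/2 1/2 1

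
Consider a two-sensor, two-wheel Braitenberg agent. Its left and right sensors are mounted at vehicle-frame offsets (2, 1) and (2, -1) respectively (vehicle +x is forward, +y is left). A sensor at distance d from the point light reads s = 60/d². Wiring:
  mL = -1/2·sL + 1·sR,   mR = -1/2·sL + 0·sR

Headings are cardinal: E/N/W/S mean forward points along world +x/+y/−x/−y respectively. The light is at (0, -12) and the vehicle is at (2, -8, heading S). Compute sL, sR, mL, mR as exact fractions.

60/13 12 126/13 -30/13

left sensor world pos  = (3, -10); dL² = 13
right sensor world pos = (1, -10); dR² = 5
sL = 60/13 = 60/13
sR = 60/5 = 12
mL = -1/2·sL + 1·sR = 126/13
mR = -1/2·sL + 0·sR = -30/13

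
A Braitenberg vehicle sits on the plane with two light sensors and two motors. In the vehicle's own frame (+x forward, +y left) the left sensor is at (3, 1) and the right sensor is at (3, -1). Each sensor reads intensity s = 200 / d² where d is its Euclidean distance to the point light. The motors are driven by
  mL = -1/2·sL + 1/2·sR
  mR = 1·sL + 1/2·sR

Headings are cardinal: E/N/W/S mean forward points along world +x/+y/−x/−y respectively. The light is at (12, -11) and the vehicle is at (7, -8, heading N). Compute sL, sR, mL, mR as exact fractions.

left sensor world pos  = (6, -5); dL² = 72
right sensor world pos = (8, -5); dR² = 52
sL = 200/72 = 25/9
sR = 200/52 = 50/13
mL = -1/2·sL + 1/2·sR = 125/234
mR = 1·sL + 1/2·sR = 550/117

25/9 50/13 125/234 550/117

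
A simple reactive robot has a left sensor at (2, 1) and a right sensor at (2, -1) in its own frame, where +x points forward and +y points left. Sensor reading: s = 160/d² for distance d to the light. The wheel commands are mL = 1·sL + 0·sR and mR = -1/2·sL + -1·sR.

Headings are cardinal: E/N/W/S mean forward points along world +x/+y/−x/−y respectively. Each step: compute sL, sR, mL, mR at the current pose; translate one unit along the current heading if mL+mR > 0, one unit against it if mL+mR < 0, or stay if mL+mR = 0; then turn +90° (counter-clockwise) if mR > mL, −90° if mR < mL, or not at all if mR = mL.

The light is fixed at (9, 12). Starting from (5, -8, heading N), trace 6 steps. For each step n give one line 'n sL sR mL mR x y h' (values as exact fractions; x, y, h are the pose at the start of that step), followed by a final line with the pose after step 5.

0 160/349 160/333 160/349 -82480/116217 5 -8 N
1 40/101 20/61 40/101 -3240/6161 5 -9 E
2 32/109 32/113 32/109 -5296/12317 4 -9 S
3 16/49 16/41 16/49 -1112/2009 4 -8 W
4 160/349 160/333 160/349 -82480/116217 5 -8 N
5 40/101 20/61 40/101 -3240/6161 5 -9 E
final 4 -9 S

n=0: pose=(5,-8,N); sL=160/349, sR=160/333; mL=160/349, mR=-82480/116217; mL+mR=-29200/116217 → advance -1; mR−mL=-135760/116217 → turn -1·90°
n=1: pose=(5,-9,E); sL=40/101, sR=20/61; mL=40/101, mR=-3240/6161; mL+mR=-800/6161 → advance -1; mR−mL=-5680/6161 → turn -1·90°
n=2: pose=(4,-9,S); sL=32/109, sR=32/113; mL=32/109, mR=-5296/12317; mL+mR=-1680/12317 → advance -1; mR−mL=-8912/12317 → turn -1·90°
n=3: pose=(4,-8,W); sL=16/49, sR=16/41; mL=16/49, mR=-1112/2009; mL+mR=-456/2009 → advance -1; mR−mL=-1768/2009 → turn -1·90°
n=4: pose=(5,-8,N); sL=160/349, sR=160/333; mL=160/349, mR=-82480/116217; mL+mR=-29200/116217 → advance -1; mR−mL=-135760/116217 → turn -1·90°
n=5: pose=(5,-9,E); sL=40/101, sR=20/61; mL=40/101, mR=-3240/6161; mL+mR=-800/6161 → advance -1; mR−mL=-5680/6161 → turn -1·90°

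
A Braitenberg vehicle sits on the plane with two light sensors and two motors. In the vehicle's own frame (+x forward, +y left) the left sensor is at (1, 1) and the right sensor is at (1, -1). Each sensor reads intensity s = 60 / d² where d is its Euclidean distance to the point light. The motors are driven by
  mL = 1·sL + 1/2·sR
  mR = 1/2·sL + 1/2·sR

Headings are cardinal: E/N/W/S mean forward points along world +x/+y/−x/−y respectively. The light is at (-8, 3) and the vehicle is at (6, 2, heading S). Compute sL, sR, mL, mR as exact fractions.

60/229 60/173 17250/39617 12060/39617

left sensor world pos  = (7, 1); dL² = 229
right sensor world pos = (5, 1); dR² = 173
sL = 60/229 = 60/229
sR = 60/173 = 60/173
mL = 1·sL + 1/2·sR = 17250/39617
mR = 1/2·sL + 1/2·sR = 12060/39617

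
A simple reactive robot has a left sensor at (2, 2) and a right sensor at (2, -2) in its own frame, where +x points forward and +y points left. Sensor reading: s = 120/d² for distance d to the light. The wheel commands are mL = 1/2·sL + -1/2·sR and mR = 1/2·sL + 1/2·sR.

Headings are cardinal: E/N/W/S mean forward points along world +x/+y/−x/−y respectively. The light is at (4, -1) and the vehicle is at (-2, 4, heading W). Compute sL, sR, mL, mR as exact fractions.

120/73 120/113 2400/8249 11160/8249

left sensor world pos  = (-4, 2); dL² = 73
right sensor world pos = (-4, 6); dR² = 113
sL = 120/73 = 120/73
sR = 120/113 = 120/113
mL = 1/2·sL + -1/2·sR = 2400/8249
mR = 1/2·sL + 1/2·sR = 11160/8249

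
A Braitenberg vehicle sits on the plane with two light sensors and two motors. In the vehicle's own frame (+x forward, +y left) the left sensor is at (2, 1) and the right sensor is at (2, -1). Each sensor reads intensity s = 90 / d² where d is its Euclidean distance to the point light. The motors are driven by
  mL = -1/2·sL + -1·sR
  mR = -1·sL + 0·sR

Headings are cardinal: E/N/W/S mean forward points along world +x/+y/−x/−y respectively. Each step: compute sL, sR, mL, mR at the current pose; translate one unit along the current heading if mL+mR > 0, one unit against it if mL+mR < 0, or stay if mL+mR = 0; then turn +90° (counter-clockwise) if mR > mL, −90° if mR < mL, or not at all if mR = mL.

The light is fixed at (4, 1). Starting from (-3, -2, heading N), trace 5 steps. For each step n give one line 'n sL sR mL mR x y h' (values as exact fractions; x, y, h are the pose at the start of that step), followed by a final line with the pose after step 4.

0 18/13 90/37 -1503/481 -18/13 -3 -2 N
1 45/53 1 -151/106 -45/53 -3 -3 W
2 90/61 18/17 -1863/1037 -90/61 -2 -3 S
3 9/2 45/16 -81/16 -9/2 -2 -2 E
4 18/13 90/37 -1503/481 -18/13 -3 -2 N
final -3 -3 W

n=0: pose=(-3,-2,N); sL=18/13, sR=90/37; mL=-1503/481, mR=-18/13; mL+mR=-2169/481 → advance -1; mR−mL=837/481 → turn +1·90°
n=1: pose=(-3,-3,W); sL=45/53, sR=1; mL=-151/106, mR=-45/53; mL+mR=-241/106 → advance -1; mR−mL=61/106 → turn +1·90°
n=2: pose=(-2,-3,S); sL=90/61, sR=18/17; mL=-1863/1037, mR=-90/61; mL+mR=-3393/1037 → advance -1; mR−mL=333/1037 → turn +1·90°
n=3: pose=(-2,-2,E); sL=9/2, sR=45/16; mL=-81/16, mR=-9/2; mL+mR=-153/16 → advance -1; mR−mL=9/16 → turn +1·90°
n=4: pose=(-3,-2,N); sL=18/13, sR=90/37; mL=-1503/481, mR=-18/13; mL+mR=-2169/481 → advance -1; mR−mL=837/481 → turn +1·90°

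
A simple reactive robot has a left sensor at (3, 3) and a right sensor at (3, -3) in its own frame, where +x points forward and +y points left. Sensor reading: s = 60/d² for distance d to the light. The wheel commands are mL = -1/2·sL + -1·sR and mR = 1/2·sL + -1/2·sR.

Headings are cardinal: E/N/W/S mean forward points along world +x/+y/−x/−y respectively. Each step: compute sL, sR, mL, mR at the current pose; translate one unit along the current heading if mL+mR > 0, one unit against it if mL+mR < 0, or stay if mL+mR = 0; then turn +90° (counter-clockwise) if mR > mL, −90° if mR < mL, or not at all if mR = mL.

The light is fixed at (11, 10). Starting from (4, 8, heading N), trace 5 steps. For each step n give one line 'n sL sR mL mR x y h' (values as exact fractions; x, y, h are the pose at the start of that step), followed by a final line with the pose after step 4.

n=0: pose=(4,8,N); sL=60/101, sR=60/17; mL=-6570/1717, mR=-2520/1717; mL+mR=-90/17 → advance -1; mR−mL=4050/1717 → turn +1·90°
n=1: pose=(4,7,W); sL=15/34, sR=3/5; mL=-279/340, mR=-27/340; mL+mR=-9/10 → advance -1; mR−mL=63/85 → turn +1·90°
n=2: pose=(5,7,S); sL=4/3, sR=20/39; mL=-46/39, mR=16/39; mL+mR=-10/13 → advance -1; mR−mL=62/39 → turn +1·90°
n=3: pose=(5,8,E); sL=6, sR=30/17; mL=-81/17, mR=36/17; mL+mR=-45/17 → advance -1; mR−mL=117/17 → turn +1·90°
n=4: pose=(4,8,N); sL=60/101, sR=60/17; mL=-6570/1717, mR=-2520/1717; mL+mR=-90/17 → advance -1; mR−mL=4050/1717 → turn +1·90°

0 60/101 60/17 -6570/1717 -2520/1717 4 8 N
1 15/34 3/5 -279/340 -27/340 4 7 W
2 4/3 20/39 -46/39 16/39 5 7 S
3 6 30/17 -81/17 36/17 5 8 E
4 60/101 60/17 -6570/1717 -2520/1717 4 8 N
final 4 7 W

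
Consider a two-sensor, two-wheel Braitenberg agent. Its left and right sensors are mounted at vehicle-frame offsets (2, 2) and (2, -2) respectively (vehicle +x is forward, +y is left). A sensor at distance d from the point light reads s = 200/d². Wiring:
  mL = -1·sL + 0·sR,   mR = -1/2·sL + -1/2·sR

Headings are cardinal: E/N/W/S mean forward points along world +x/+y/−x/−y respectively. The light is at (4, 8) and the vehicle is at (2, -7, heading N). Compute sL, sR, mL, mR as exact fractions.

40/37 200/169 -40/37 -7080/6253

left sensor world pos  = (0, -5); dL² = 185
right sensor world pos = (4, -5); dR² = 169
sL = 200/185 = 40/37
sR = 200/169 = 200/169
mL = -1·sL + 0·sR = -40/37
mR = -1/2·sL + -1/2·sR = -7080/6253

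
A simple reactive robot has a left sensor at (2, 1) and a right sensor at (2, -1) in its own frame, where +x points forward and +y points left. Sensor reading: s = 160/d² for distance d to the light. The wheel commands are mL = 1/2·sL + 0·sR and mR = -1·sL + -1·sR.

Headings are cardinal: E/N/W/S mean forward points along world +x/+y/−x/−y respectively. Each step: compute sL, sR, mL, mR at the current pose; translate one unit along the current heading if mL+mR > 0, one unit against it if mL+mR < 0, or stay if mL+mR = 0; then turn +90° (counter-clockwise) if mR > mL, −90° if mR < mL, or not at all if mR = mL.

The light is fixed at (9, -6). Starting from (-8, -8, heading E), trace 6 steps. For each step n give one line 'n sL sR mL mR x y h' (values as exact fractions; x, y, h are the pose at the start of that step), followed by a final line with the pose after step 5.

n=0: pose=(-8,-8,E); sL=80/113, sR=80/117; mL=40/113, mR=-18400/13221; mL+mR=-13720/13221 → advance -1; mR−mL=-23080/13221 → turn -1·90°
n=1: pose=(-9,-8,S); sL=32/61, sR=160/377; mL=16/61, mR=-21824/22997; mL+mR=-15792/22997 → advance -1; mR−mL=-27856/22997 → turn -1·90°
n=2: pose=(-9,-7,W); sL=40/101, sR=2/5; mL=20/101, mR=-402/505; mL+mR=-302/505 → advance -1; mR−mL=-502/505 → turn -1·90°
n=3: pose=(-8,-7,N); sL=32/65, sR=160/257; mL=16/65, mR=-18624/16705; mL+mR=-14512/16705 → advance -1; mR−mL=-22736/16705 → turn -1·90°
n=4: pose=(-8,-8,E); sL=80/113, sR=80/117; mL=40/113, mR=-18400/13221; mL+mR=-13720/13221 → advance -1; mR−mL=-23080/13221 → turn -1·90°
n=5: pose=(-9,-8,S); sL=32/61, sR=160/377; mL=16/61, mR=-21824/22997; mL+mR=-15792/22997 → advance -1; mR−mL=-27856/22997 → turn -1·90°

0 80/113 80/117 40/113 -18400/13221 -8 -8 E
1 32/61 160/377 16/61 -21824/22997 -9 -8 S
2 40/101 2/5 20/101 -402/505 -9 -7 W
3 32/65 160/257 16/65 -18624/16705 -8 -7 N
4 80/113 80/117 40/113 -18400/13221 -8 -8 E
5 32/61 160/377 16/61 -21824/22997 -9 -8 S
final -9 -7 W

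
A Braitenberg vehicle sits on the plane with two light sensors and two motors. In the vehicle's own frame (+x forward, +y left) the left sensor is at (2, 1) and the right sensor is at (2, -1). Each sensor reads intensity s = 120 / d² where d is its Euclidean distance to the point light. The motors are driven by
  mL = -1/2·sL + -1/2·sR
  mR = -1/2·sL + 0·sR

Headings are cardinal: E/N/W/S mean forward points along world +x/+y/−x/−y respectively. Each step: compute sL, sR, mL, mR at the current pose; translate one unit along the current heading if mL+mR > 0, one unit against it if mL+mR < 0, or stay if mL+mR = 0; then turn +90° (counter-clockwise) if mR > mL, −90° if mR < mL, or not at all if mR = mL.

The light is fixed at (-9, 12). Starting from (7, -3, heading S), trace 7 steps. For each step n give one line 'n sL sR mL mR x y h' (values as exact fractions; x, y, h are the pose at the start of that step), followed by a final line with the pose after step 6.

n=0: pose=(7,-3,S); sL=60/289, sR=60/257; mL=-16380/74273, mR=-30/289; mL+mR=-24090/74273 → advance -1; mR−mL=30/257 → turn +1·90°
n=1: pose=(7,-2,E); sL=120/493, sR=40/183; mL=-20840/90219, mR=-60/493; mL+mR=-31820/90219 → advance -1; mR−mL=20/183 → turn +1·90°
n=2: pose=(6,-2,N); sL=6/17, sR=3/10; mL=-111/340, mR=-3/17; mL+mR=-171/340 → advance -1; mR−mL=3/20 → turn +1·90°
n=3: pose=(6,-3,W); sL=24/85, sR=24/73; mL=-1896/6205, mR=-12/85; mL+mR=-2772/6205 → advance -1; mR−mL=12/73 → turn +1·90°
n=4: pose=(7,-3,S); sL=60/289, sR=60/257; mL=-16380/74273, mR=-30/289; mL+mR=-24090/74273 → advance -1; mR−mL=30/257 → turn +1·90°
n=5: pose=(7,-2,E); sL=120/493, sR=40/183; mL=-20840/90219, mR=-60/493; mL+mR=-31820/90219 → advance -1; mR−mL=20/183 → turn +1·90°
n=6: pose=(6,-2,N); sL=6/17, sR=3/10; mL=-111/340, mR=-3/17; mL+mR=-171/340 → advance -1; mR−mL=3/20 → turn +1·90°

0 60/289 60/257 -16380/74273 -30/289 7 -3 S
1 120/493 40/183 -20840/90219 -60/493 7 -2 E
2 6/17 3/10 -111/340 -3/17 6 -2 N
3 24/85 24/73 -1896/6205 -12/85 6 -3 W
4 60/289 60/257 -16380/74273 -30/289 7 -3 S
5 120/493 40/183 -20840/90219 -60/493 7 -2 E
6 6/17 3/10 -111/340 -3/17 6 -2 N
final 6 -3 W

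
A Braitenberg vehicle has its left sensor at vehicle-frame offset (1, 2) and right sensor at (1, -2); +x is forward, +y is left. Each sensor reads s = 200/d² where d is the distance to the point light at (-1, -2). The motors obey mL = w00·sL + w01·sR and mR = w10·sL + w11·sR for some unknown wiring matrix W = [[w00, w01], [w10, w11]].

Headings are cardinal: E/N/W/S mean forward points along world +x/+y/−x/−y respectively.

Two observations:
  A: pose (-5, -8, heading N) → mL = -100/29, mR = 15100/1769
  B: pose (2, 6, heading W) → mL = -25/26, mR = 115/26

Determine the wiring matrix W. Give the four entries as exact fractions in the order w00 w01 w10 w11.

obs A: pose=(-5,-8,N) → sL=200/61, sR=200/29, mL=-100/29, mR=15100/1769
obs B: pose=(2,6,W) → sL=5, sR=25/13, mL=-25/26, mR=115/26
sensor matrix S = [[200/61, 200/29], [5, 25/13]]; det S = -648000/22997
solve [mL_A; mL_B] = S·[w00; w01] and [mR_A; mR_B] = S·[w10; w11]:
  w00 = 0, w01 = -1/2, w10 = 1/2, w11 = 1

0 -1/2 1/2 1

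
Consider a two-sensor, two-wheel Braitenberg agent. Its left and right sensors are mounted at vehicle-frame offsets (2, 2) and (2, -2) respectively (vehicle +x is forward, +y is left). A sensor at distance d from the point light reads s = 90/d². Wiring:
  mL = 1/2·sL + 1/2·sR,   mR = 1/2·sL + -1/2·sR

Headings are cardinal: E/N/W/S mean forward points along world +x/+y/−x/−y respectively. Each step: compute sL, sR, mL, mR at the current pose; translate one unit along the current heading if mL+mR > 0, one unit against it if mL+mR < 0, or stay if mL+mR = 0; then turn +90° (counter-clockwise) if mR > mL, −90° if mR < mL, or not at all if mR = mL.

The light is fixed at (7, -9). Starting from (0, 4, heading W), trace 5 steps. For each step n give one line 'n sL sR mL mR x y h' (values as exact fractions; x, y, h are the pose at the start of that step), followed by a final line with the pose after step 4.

n=0: pose=(0,4,W); sL=45/101, sR=5/17; mL=635/1717, mR=130/1717; mL+mR=45/101 → advance +1; mR−mL=-5/17 → turn -1·90°
n=1: pose=(-1,4,N); sL=18/65, sR=10/29; mL=586/1885, mR=-64/1885; mL+mR=18/65 → advance +1; mR−mL=-10/29 → turn -1·90°
n=2: pose=(-1,5,E); sL=45/146, sR=1/2; mL=59/146, mR=-7/73; mL+mR=45/146 → advance +1; mR−mL=-1/2 → turn -1·90°
n=3: pose=(0,5,S); sL=90/169, sR=2/5; mL=394/845, mR=56/845; mL+mR=90/169 → advance +1; mR−mL=-2/5 → turn -1·90°
n=4: pose=(0,4,W); sL=45/101, sR=5/17; mL=635/1717, mR=130/1717; mL+mR=45/101 → advance +1; mR−mL=-5/17 → turn -1·90°

0 45/101 5/17 635/1717 130/1717 0 4 W
1 18/65 10/29 586/1885 -64/1885 -1 4 N
2 45/146 1/2 59/146 -7/73 -1 5 E
3 90/169 2/5 394/845 56/845 0 5 S
4 45/101 5/17 635/1717 130/1717 0 4 W
final -1 4 N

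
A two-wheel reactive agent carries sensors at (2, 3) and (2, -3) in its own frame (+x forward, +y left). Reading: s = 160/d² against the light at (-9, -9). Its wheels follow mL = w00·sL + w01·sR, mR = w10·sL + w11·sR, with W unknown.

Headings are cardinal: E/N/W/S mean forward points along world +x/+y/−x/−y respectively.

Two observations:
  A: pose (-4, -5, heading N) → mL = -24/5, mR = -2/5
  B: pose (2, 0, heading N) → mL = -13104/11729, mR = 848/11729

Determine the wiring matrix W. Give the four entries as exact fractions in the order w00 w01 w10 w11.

obs A: pose=(-4,-5,N) → sL=4, sR=8/5, mL=-24/5, mR=-2/5
obs B: pose=(2,0,N) → sL=32/37, sR=160/317, mL=-13104/11729, mR=848/11729
sensor matrix S = [[4, 8/5], [32/37, 160/317]]; det S = 37248/58645
solve [mL_A; mL_B] = S·[w00; w01] and [mR_A; mR_B] = S·[w10; w11]:
  w00 = -1, w01 = -1/2, w10 = -1/2, w11 = 1

-1 -1/2 -1/2 1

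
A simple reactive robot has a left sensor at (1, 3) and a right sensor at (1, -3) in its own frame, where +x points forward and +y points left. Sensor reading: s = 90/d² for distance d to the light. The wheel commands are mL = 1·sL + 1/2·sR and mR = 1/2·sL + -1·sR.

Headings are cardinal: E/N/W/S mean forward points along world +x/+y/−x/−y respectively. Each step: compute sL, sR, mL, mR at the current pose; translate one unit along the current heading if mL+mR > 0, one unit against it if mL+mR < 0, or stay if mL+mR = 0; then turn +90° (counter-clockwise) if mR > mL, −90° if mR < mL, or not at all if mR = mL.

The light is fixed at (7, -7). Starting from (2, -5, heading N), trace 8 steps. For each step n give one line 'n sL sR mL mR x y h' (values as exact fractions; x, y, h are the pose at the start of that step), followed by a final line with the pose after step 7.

0 90/73 90/13 4455/949 -5985/949 2 -5 N
1 45/16 9/2 81/16 -99/32 2 -6 E
2 90 90/49 4455/49 2115/49 3 -6 S
3 45/17 45/17 135/34 -45/34 3 -7 W
4 18/13 18 135/13 -225/13 2 -7 N
5 9/2 45/16 189/32 -9/16 2 -8 E
6 18 90/53 999/53 387/53 3 -8 S
7 9/5 45/13 459/130 -333/130 3 -9 W
final 2 -9 N

n=0: pose=(2,-5,N); sL=90/73, sR=90/13; mL=4455/949, mR=-5985/949; mL+mR=-1530/949 → advance -1; mR−mL=-10440/949 → turn -1·90°
n=1: pose=(2,-6,E); sL=45/16, sR=9/2; mL=81/16, mR=-99/32; mL+mR=63/32 → advance +1; mR−mL=-261/32 → turn -1·90°
n=2: pose=(3,-6,S); sL=90, sR=90/49; mL=4455/49, mR=2115/49; mL+mR=6570/49 → advance +1; mR−mL=-2340/49 → turn -1·90°
n=3: pose=(3,-7,W); sL=45/17, sR=45/17; mL=135/34, mR=-45/34; mL+mR=45/17 → advance +1; mR−mL=-90/17 → turn -1·90°
n=4: pose=(2,-7,N); sL=18/13, sR=18; mL=135/13, mR=-225/13; mL+mR=-90/13 → advance -1; mR−mL=-360/13 → turn -1·90°
n=5: pose=(2,-8,E); sL=9/2, sR=45/16; mL=189/32, mR=-9/16; mL+mR=171/32 → advance +1; mR−mL=-207/32 → turn -1·90°
n=6: pose=(3,-8,S); sL=18, sR=90/53; mL=999/53, mR=387/53; mL+mR=1386/53 → advance +1; mR−mL=-612/53 → turn -1·90°
n=7: pose=(3,-9,W); sL=9/5, sR=45/13; mL=459/130, mR=-333/130; mL+mR=63/65 → advance +1; mR−mL=-396/65 → turn -1·90°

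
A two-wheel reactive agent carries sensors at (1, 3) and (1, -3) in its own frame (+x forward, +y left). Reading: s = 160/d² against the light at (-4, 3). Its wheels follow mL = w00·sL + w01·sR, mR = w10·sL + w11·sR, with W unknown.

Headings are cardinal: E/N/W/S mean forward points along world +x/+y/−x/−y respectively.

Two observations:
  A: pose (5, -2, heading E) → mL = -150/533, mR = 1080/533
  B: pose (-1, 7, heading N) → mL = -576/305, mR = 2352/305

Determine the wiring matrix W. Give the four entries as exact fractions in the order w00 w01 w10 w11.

-1/2 1/2 1 1/2

obs A: pose=(5,-2,E) → sL=20/13, sR=40/41, mL=-150/533, mR=1080/533
obs B: pose=(-1,7,N) → sL=32/5, sR=160/61, mL=-576/305, mR=2352/305
sensor matrix S = [[20/13, 40/41], [32/5, 160/61]]; det S = -71808/32513
solve [mL_A; mL_B] = S·[w00; w01] and [mR_A; mR_B] = S·[w10; w11]:
  w00 = -1/2, w01 = 1/2, w10 = 1, w11 = 1/2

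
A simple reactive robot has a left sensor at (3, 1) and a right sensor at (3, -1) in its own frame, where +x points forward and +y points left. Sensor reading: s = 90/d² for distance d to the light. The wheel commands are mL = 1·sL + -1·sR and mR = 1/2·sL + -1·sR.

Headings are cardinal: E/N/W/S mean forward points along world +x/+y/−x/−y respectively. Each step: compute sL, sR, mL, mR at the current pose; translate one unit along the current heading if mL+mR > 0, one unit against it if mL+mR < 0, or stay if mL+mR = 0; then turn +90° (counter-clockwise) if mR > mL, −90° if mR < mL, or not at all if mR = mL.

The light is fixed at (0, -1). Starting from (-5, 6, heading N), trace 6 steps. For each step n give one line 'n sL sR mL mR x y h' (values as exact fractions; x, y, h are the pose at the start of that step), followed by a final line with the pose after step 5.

0 45/68 45/58 -225/1972 -1755/3944 -5 6 N
1 90/53 90/29 -2160/1537 -3465/1537 -5 5 E
2 45/17 45/29 540/493 -225/986 -6 5 S
3 90/97 10/13 200/1261 -385/1261 -6 4 W
4 9/10 9/8 -9/40 -27/40 -5 4 N
5 90/29 90/13 -1440/377 -2025/377 -5 3 E
final -6 3 S

n=0: pose=(-5,6,N); sL=45/68, sR=45/58; mL=-225/1972, mR=-1755/3944; mL+mR=-2205/3944 → advance -1; mR−mL=-45/136 → turn -1·90°
n=1: pose=(-5,5,E); sL=90/53, sR=90/29; mL=-2160/1537, mR=-3465/1537; mL+mR=-5625/1537 → advance -1; mR−mL=-45/53 → turn -1·90°
n=2: pose=(-6,5,S); sL=45/17, sR=45/29; mL=540/493, mR=-225/986; mL+mR=855/986 → advance +1; mR−mL=-45/34 → turn -1·90°
n=3: pose=(-6,4,W); sL=90/97, sR=10/13; mL=200/1261, mR=-385/1261; mL+mR=-185/1261 → advance -1; mR−mL=-45/97 → turn -1·90°
n=4: pose=(-5,4,N); sL=9/10, sR=9/8; mL=-9/40, mR=-27/40; mL+mR=-9/10 → advance -1; mR−mL=-9/20 → turn -1·90°
n=5: pose=(-5,3,E); sL=90/29, sR=90/13; mL=-1440/377, mR=-2025/377; mL+mR=-3465/377 → advance -1; mR−mL=-45/29 → turn -1·90°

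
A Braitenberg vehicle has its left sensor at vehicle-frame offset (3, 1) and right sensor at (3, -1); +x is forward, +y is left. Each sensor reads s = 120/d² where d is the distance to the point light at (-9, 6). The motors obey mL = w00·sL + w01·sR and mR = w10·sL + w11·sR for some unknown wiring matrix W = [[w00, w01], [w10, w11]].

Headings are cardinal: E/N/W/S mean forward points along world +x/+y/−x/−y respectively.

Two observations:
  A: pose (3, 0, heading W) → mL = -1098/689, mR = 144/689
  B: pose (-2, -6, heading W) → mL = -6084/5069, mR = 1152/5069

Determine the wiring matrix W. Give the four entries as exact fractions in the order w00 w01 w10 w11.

-1/2 -1 -1 1

obs A: pose=(3,0,W) → sL=12/13, sR=60/53, mL=-1098/689, mR=144/689
obs B: pose=(-2,-6,W) → sL=24/37, sR=120/137, mL=-6084/5069, mR=1152/5069
sensor matrix S = [[12/13, 60/53], [24/37, 120/137]]; det S = 259200/3492541
solve [mL_A; mL_B] = S·[w00; w01] and [mR_A; mR_B] = S·[w10; w11]:
  w00 = -1/2, w01 = -1, w10 = -1, w11 = 1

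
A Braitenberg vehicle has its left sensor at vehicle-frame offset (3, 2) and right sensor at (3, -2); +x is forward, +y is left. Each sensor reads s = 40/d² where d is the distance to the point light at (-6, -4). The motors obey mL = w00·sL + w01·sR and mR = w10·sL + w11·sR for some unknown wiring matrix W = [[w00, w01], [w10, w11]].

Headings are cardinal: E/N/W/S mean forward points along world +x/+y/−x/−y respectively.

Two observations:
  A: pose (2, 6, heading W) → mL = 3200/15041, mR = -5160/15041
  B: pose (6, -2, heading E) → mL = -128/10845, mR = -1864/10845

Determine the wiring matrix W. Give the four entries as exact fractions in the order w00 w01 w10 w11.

1 -1 -1/2 -1/2

obs A: pose=(2,6,W) → sL=40/89, sR=40/169, mL=3200/15041, mR=-5160/15041
obs B: pose=(6,-2,E) → sL=40/241, sR=8/45, mL=-128/10845, mR=-1864/10845
sensor matrix S = [[40/89, 40/169], [40/241, 8/45]]; det S = 1325056/32623929
solve [mL_A; mL_B] = S·[w00; w01] and [mR_A; mR_B] = S·[w10; w11]:
  w00 = 1, w01 = -1, w10 = -1/2, w11 = -1/2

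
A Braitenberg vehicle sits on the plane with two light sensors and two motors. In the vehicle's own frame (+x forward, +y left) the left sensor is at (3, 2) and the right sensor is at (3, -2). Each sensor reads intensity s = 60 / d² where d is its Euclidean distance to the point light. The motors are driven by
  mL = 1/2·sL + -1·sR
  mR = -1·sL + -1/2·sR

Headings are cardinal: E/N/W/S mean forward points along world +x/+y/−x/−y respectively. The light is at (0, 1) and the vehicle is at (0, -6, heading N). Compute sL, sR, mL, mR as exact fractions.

3 3 -3/2 -9/2

left sensor world pos  = (-2, -3); dL² = 20
right sensor world pos = (2, -3); dR² = 20
sL = 60/20 = 3
sR = 60/20 = 3
mL = 1/2·sL + -1·sR = -3/2
mR = -1·sL + -1/2·sR = -9/2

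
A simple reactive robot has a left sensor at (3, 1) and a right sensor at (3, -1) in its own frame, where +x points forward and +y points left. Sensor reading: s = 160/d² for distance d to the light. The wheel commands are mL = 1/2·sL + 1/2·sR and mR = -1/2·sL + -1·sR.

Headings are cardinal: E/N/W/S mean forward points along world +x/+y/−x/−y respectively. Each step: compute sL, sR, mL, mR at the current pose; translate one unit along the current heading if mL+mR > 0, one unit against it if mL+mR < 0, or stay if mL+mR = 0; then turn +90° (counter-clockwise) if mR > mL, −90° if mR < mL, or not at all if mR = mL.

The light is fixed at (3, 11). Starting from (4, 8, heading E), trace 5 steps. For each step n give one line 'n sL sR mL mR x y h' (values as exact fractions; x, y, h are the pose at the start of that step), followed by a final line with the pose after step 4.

n=0: pose=(4,8,E); sL=8, sR=5; mL=13/2, mR=-9; mL+mR=-5/2 → advance -1; mR−mL=-31/2 → turn -1·90°
n=1: pose=(3,8,S); sL=160/37, sR=160/37; mL=160/37, mR=-240/37; mL+mR=-80/37 → advance -1; mR−mL=-400/37 → turn -1·90°
n=2: pose=(3,9,W); sL=80/9, sR=16; mL=112/9, mR=-184/9; mL+mR=-8 → advance -1; mR−mL=-296/9 → turn -1·90°
n=3: pose=(4,9,N); sL=160, sR=32; mL=96, mR=-112; mL+mR=-16 → advance -1; mR−mL=-208 → turn -1·90°
n=4: pose=(4,8,E); sL=8, sR=5; mL=13/2, mR=-9; mL+mR=-5/2 → advance -1; mR−mL=-31/2 → turn -1·90°

0 8 5 13/2 -9 4 8 E
1 160/37 160/37 160/37 -240/37 3 8 S
2 80/9 16 112/9 -184/9 3 9 W
3 160 32 96 -112 4 9 N
4 8 5 13/2 -9 4 8 E
final 3 8 S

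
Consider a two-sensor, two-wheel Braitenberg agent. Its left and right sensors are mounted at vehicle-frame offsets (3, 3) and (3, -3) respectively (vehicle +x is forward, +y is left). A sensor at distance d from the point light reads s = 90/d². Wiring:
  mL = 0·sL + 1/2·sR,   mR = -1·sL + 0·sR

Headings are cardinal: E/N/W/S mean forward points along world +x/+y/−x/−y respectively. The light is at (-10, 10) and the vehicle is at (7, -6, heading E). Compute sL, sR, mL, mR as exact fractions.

90/569 90/761 45/761 -90/569

left sensor world pos  = (10, -3); dL² = 569
right sensor world pos = (10, -9); dR² = 761
sL = 90/569 = 90/569
sR = 90/761 = 90/761
mL = 0·sL + 1/2·sR = 45/761
mR = -1·sL + 0·sR = -90/569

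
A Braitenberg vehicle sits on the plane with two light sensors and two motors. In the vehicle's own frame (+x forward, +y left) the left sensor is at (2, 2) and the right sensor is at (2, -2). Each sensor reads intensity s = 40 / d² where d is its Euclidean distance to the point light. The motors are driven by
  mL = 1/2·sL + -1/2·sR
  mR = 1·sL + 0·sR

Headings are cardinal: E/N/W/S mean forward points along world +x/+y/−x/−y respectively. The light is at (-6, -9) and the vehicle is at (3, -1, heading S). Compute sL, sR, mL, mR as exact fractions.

left sensor world pos  = (5, -3); dL² = 157
right sensor world pos = (1, -3); dR² = 85
sL = 40/157 = 40/157
sR = 40/85 = 8/17
mL = 1/2·sL + -1/2·sR = -288/2669
mR = 1·sL + 0·sR = 40/157

40/157 8/17 -288/2669 40/157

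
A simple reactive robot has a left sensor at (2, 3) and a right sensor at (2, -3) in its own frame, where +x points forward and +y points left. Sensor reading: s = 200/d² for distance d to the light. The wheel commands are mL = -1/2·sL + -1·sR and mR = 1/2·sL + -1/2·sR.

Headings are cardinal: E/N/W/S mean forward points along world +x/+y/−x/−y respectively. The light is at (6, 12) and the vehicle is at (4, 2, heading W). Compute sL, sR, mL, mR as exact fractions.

40/37 40/13 -1740/481 -480/481

left sensor world pos  = (2, -1); dL² = 185
right sensor world pos = (2, 5); dR² = 65
sL = 200/185 = 40/37
sR = 200/65 = 40/13
mL = -1/2·sL + -1·sR = -1740/481
mR = 1/2·sL + -1/2·sR = -480/481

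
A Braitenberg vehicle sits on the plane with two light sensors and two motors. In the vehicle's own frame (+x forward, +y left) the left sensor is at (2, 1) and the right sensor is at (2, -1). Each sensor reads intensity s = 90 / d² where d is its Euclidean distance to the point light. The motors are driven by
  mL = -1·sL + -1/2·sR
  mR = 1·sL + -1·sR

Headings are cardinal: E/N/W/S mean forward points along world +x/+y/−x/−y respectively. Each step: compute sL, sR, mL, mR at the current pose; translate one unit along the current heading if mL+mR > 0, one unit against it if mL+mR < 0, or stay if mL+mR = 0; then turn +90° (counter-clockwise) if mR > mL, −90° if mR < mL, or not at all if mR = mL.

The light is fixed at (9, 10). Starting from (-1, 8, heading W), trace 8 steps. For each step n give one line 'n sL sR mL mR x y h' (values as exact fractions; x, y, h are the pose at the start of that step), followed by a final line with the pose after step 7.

n=0: pose=(-1,8,W); sL=10/17, sR=18/29; mL=-443/493, mR=-16/493; mL+mR=-27/29 → advance -1; mR−mL=427/493 → turn +1·90°
n=1: pose=(0,8,S); sL=9/8, sR=45/58; mL=-351/232, mR=81/232; mL+mR=-135/116 → advance -1; mR−mL=54/29 → turn +1·90°
n=2: pose=(0,9,E); sL=90/49, sR=90/53; mL=-6975/2597, mR=360/2597; mL+mR=-135/53 → advance -1; mR−mL=7335/2597 → turn +1·90°
n=3: pose=(-1,9,N); sL=45/61, sR=45/41; mL=-6435/5002, mR=-900/2501; mL+mR=-135/82 → advance -1; mR−mL=4635/5002 → turn +1·90°
n=4: pose=(-1,8,W); sL=10/17, sR=18/29; mL=-443/493, mR=-16/493; mL+mR=-27/29 → advance -1; mR−mL=427/493 → turn +1·90°
n=5: pose=(0,8,S); sL=9/8, sR=45/58; mL=-351/232, mR=81/232; mL+mR=-135/116 → advance -1; mR−mL=54/29 → turn +1·90°
n=6: pose=(0,9,E); sL=90/49, sR=90/53; mL=-6975/2597, mR=360/2597; mL+mR=-135/53 → advance -1; mR−mL=7335/2597 → turn +1·90°
n=7: pose=(-1,9,N); sL=45/61, sR=45/41; mL=-6435/5002, mR=-900/2501; mL+mR=-135/82 → advance -1; mR−mL=4635/5002 → turn +1·90°

0 10/17 18/29 -443/493 -16/493 -1 8 W
1 9/8 45/58 -351/232 81/232 0 8 S
2 90/49 90/53 -6975/2597 360/2597 0 9 E
3 45/61 45/41 -6435/5002 -900/2501 -1 9 N
4 10/17 18/29 -443/493 -16/493 -1 8 W
5 9/8 45/58 -351/232 81/232 0 8 S
6 90/49 90/53 -6975/2597 360/2597 0 9 E
7 45/61 45/41 -6435/5002 -900/2501 -1 9 N
final -1 8 W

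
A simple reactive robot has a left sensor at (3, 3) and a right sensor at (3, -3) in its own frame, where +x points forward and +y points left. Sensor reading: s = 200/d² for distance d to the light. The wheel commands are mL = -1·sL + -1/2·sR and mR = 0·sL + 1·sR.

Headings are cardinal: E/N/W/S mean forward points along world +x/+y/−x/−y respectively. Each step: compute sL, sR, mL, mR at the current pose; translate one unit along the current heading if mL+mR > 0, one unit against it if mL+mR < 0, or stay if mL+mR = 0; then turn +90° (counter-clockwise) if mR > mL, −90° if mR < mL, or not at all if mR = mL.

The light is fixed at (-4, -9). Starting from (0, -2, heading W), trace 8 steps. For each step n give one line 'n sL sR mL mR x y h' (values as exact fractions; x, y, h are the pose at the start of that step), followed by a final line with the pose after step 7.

0 200/17 200/101 -21900/1717 200/101 0 -2 W
1 5/2 10 -15/2 10 1 -2 S
2 40/29 200/73 -5820/2117 200/73 1 -3 E
3 100/41 20/13 -1710/533 20/13 0 -3 N
4 40 40/13 -540/13 40/13 0 -4 W
5 50/17 25 -525/34 25 1 -4 S
6 200/113 40/13 -4860/1469 40/13 1 -5 E
7 4 100/49 -246/49 100/49 0 -5 N
final 0 -6 W

n=0: pose=(0,-2,W); sL=200/17, sR=200/101; mL=-21900/1717, mR=200/101; mL+mR=-18500/1717 → advance -1; mR−mL=25300/1717 → turn +1·90°
n=1: pose=(1,-2,S); sL=5/2, sR=10; mL=-15/2, mR=10; mL+mR=5/2 → advance +1; mR−mL=35/2 → turn +1·90°
n=2: pose=(1,-3,E); sL=40/29, sR=200/73; mL=-5820/2117, mR=200/73; mL+mR=-20/2117 → advance -1; mR−mL=11620/2117 → turn +1·90°
n=3: pose=(0,-3,N); sL=100/41, sR=20/13; mL=-1710/533, mR=20/13; mL+mR=-890/533 → advance -1; mR−mL=2530/533 → turn +1·90°
n=4: pose=(0,-4,W); sL=40, sR=40/13; mL=-540/13, mR=40/13; mL+mR=-500/13 → advance -1; mR−mL=580/13 → turn +1·90°
n=5: pose=(1,-4,S); sL=50/17, sR=25; mL=-525/34, mR=25; mL+mR=325/34 → advance +1; mR−mL=1375/34 → turn +1·90°
n=6: pose=(1,-5,E); sL=200/113, sR=40/13; mL=-4860/1469, mR=40/13; mL+mR=-340/1469 → advance -1; mR−mL=9380/1469 → turn +1·90°
n=7: pose=(0,-5,N); sL=4, sR=100/49; mL=-246/49, mR=100/49; mL+mR=-146/49 → advance -1; mR−mL=346/49 → turn +1·90°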